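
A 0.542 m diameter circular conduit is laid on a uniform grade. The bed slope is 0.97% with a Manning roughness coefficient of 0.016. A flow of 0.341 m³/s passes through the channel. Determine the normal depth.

y_n = 0.406 m

Manning's equation rearranged: A R^(2/3) = nQ / (1·√S) = 0.016 × 0.341 / (√0.0097) = 0.0554.
Try y = 0.454 m: A R^(2/3) = 0.06201 — over.
Try y = 0.281 m: A R^(2/3) = 0.03235 — short.
Try y = 0.406 m: A R^(2/3) = 0.05542 — matches.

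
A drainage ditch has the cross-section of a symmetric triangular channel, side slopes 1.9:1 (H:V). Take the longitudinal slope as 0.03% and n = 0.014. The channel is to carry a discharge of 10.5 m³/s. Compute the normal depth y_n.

y_n = 2.15 m

Manning's equation rearranged: A R^(2/3) = nQ / (1·√S) = 0.014 × 10.5 / (√0.0003) = 8.487.
Trying y = 2.68 m: A R^(2/3) = 15.29 — over.
Trying y = 1.48 m: A R^(2/3) = 3.138 — short.
Trying y = 2.15 m: A R^(2/3) = 8.495 — matches.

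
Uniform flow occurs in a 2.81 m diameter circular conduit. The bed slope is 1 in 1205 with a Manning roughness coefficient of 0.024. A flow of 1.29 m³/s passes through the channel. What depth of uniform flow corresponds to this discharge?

Manning's equation rearranged: A R^(2/3) = nQ / (1·√S) = 0.024 × 1.29 / (√0.0008299) = 1.075.
At y = 1.07 m: A R^(2/3) = 1.508 — high.
At y = 0.641 m: A R^(2/3) = 0.5593 — low.
At y = 0.894 m: A R^(2/3) = 1.075 — matches.

y_n = 0.894 m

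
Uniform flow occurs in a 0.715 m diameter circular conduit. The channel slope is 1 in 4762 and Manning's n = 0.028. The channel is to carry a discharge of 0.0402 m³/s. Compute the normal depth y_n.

Manning's equation rearranged: A R^(2/3) = nQ / (1·√S) = 0.028 × 0.0402 / (√0.00021) = 0.07767.
Try y = 0.457 m: A R^(2/3) = 0.09407 — high.
Try y = 0.328 m: A R^(2/3) = 0.0549 — low.
Try y = 0.403 m: A R^(2/3) = 0.07762 — ≈ 0.07767.

y_n = 0.403 m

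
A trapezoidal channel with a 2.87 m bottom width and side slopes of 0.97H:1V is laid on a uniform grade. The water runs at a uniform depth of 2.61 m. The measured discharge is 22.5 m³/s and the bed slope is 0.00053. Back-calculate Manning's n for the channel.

With bottom width b = 2.87 m and side slope z = 0.97: A = (b + zy)y = (2.87 + 0.97×2.61)×2.61 = 14.1 m²; P = b + 2y√(1+z²) = 2.87 + 2×2.61×1.393 = 10.14 m.
Hydraulic radius R = A/P = 14.1/10.14 = 1.39 m.
Rearranging Manning's equation: n = (1/Q) A R^(2/3) S^(1/2) = (1/22.5) × 14.1 × 1.39^(2/3) × √0.00053 = 0.018.

n = 0.018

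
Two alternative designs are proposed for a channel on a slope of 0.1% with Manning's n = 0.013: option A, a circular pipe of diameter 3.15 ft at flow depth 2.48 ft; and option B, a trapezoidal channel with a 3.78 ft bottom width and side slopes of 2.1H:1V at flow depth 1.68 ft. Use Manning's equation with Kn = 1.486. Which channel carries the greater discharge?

Channel A: For a circular section of diameter D = 3.15 ft at depth y = 2.48 ft, the central angle is θ = 2 arccos(1 − 2y/D) = 4.366 rad. Then A = (D²/8)(θ − sin θ) = 6.582 ft² and P = Dθ/2 = 6.876 ft. Hydraulic radius R = A/P = 6.582/6.876 = 0.9572 ft. Q_A = (1.486/0.013)·6.582·0.9572^(2/3)·√0.001 = 23.11 ft³/s.
Channel B: With bottom width b = 3.78 ft and side slope z = 2.1: A = (b + zy)y = (3.78 + 2.1×1.68)×1.68 = 12.28 ft²; P = b + 2y√(1+z²) = 3.78 + 2×1.68×2.326 = 11.6 ft. Hydraulic radius R = A/P = 12.28/11.6 = 1.059 ft. Q_B = (1.486/0.013)·12.28·1.059^(2/3)·√0.001 = 46.1 ft³/s.
Q_A = 23.11 ft³/s vs Q_B = 46.1 ft³/s, so channel B carries more.

channel B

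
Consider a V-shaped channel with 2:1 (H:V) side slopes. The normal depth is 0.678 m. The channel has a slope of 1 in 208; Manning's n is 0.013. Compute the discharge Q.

Q = 2.21 m³/s

For a triangular section with side slope z = 2: A = zy² = 2×0.678² = 0.9194 m²; P = 2y√(1+z²) = 2×0.678×2.236 = 3.032 m.
Hydraulic radius R = A/P = 0.9194/3.032 = 0.3032 m.
Manning's equation: Q = (1/n) A R^(2/3) S^(1/2) = (1/0.013) × 0.9194 × 0.3032^(2/3) × 0.004808^(1/2) = 2.21 m³/s.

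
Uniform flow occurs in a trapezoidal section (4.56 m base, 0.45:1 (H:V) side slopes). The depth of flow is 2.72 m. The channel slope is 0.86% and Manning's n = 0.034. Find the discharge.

With bottom width b = 4.56 m and side slope z = 0.45: A = (b + zy)y = (4.56 + 0.45×2.72)×2.72 = 15.73 m²; P = b + 2y√(1+z²) = 4.56 + 2×2.72×1.097 = 10.53 m.
Hydraulic radius R = A/P = 15.73/10.53 = 1.495 m.
Manning's equation: Q = (1/n) A R^(2/3) S^(1/2) = (1/0.034) × 15.73 × 1.495^(2/3) × 0.0086^(1/2) = 56.1 m³/s.

Q = 56.1 m³/s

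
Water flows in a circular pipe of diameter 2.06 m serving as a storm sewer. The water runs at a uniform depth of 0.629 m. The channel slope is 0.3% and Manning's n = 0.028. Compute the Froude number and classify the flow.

For a circular section of diameter D = 2.06 m at depth y = 0.629 m, the central angle is θ = 2 arccos(1 − 2y/D) = 2.342 rad. Then A = (D²/8)(θ − sin θ) = 0.8618 m² and P = Dθ/2 = 2.412 m.
Hydraulic radius R = A/P = 0.8618/2.412 = 0.3573 m.
V = (1/n) R^(2/3) √S = (1/0.028) × 0.3573^(2/3) × √0.003 = 0.9849 m/s. Hydraulic depth D_h = A/T = 0.8618/1.897 = 0.4542 m.
Froude number Fr = V/√(g·D_h) = 0.9849/√(9.81×0.4542) = 0.467, which is less than 1, so the flow is subcritical.

subcritical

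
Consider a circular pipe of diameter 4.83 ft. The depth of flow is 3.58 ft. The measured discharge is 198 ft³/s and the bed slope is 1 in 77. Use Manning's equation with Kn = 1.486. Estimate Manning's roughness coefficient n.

n = 0.016

For a circular section of diameter D = 4.83 ft at depth y = 3.58 ft, the central angle is θ = 2 arccos(1 − 2y/D) = 4.148 rad. Then A = (D²/8)(θ − sin θ) = 14.56 ft² and P = Dθ/2 = 10.02 ft.
Hydraulic radius R = A/P = 14.56/10.02 = 1.453 ft.
Rearranging Manning's equation: n = (1.486/Q) A R^(2/3) S^(1/2) = (1.486/198) × 14.56 × 1.453^(2/3) × √0.01299 = 0.016.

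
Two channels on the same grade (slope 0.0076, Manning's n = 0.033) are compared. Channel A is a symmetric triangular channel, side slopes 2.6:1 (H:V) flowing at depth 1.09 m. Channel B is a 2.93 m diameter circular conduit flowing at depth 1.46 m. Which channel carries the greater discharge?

channel B

Channel A: For a triangular section with side slope z = 2.6: A = zy² = 2.6×1.09² = 3.089 m²; P = 2y√(1+z²) = 2×1.09×2.786 = 6.073 m. Hydraulic radius R = A/P = 3.089/6.073 = 0.5087 m. Q_A = (1/0.033)·3.089·0.5087^(2/3)·√0.0076 = 5.2 m³/s.
Channel B: For a circular section of diameter D = 2.93 m at depth y = 1.46 m, the central angle is θ = 2 arccos(1 − 2y/D) = 3.135 rad. Then A = (D²/8)(θ − sin θ) = 3.357 m² and P = Dθ/2 = 4.592 m. Hydraulic radius R = A/P = 3.357/4.592 = 0.7309 m. Q_B = (1/0.033)·3.357·0.7309^(2/3)·√0.0076 = 7.195 m³/s.
Q_A = 5.2 m³/s vs Q_B = 7.195 m³/s, so channel B carries more.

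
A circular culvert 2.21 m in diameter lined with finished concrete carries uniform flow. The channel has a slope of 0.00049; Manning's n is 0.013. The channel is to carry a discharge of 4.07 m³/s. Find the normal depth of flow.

Manning's equation rearranged: A R^(2/3) = nQ / (1·√S) = 0.013 × 4.07 / (√0.00049) = 2.39.
Try y = 1.15 m: A R^(2/3) = 1.381 — low.
Try y = 2 m: A R^(2/3) = 2.759 — high.
Try y = 1.68 m: A R^(2/3) = 2.392 — ≈ 2.39.

y_n = 1.68 m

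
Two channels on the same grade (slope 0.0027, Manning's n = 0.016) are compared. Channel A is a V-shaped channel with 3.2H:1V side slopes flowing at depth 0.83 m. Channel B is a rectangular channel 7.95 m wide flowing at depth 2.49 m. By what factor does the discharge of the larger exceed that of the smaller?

22.1

Channel A: For a triangular section with side slope z = 3.2: A = zy² = 3.2×0.83² = 2.204 m²; P = 2y√(1+z²) = 2×0.83×3.353 = 5.565 m. Hydraulic radius R = A/P = 2.204/5.565 = 0.3961 m. Q_A = (1/0.016)·2.204·0.3961^(2/3)·√0.0027 = 3.861 m³/s.
Channel B: Flow area A = b·y = 7.95 × 2.49 = 19.8 m². Wetted perimeter P = b + 2y = 7.95 + 2×2.49 = 12.93 m. Hydraulic radius R = A/P = 19.8/12.93 = 1.531 m. Q_B = (1/0.016)·19.8·1.531^(2/3)·√0.0027 = 85.4 m³/s.
The larger discharge is 85.4 m³/s and the smaller is 3.861 m³/s; the ratio is 22.1.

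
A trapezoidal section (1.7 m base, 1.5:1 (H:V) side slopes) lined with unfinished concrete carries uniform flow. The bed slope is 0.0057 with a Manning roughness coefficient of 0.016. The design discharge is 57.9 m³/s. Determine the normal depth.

Manning's equation rearranged: A R^(2/3) = nQ / (1·√S) = 0.016 × 57.9 / (√0.0057) = 12.27.
Trying y = 2.84 m: A R^(2/3) = 21.36 — high.
Trying y = 1.73 m: A R^(2/3) = 7.11 — low.
Trying y = 2.22 m: A R^(2/3) = 12.26 — close enough.

y_n = 2.22 m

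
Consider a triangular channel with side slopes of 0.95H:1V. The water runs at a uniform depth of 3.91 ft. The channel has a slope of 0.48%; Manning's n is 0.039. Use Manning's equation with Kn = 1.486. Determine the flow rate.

Q = 46.8 ft³/s

For a triangular section with side slope z = 0.95: A = zy² = 0.95×3.91² = 14.52 ft²; P = 2y√(1+z²) = 2×3.91×1.379 = 10.79 ft.
Hydraulic radius R = A/P = 14.52/10.79 = 1.347 ft.
Manning's equation: Q = (1.486/n) A R^(2/3) S^(1/2) = (1.486/0.039) × 14.52 × 1.347^(2/3) × 0.0048^(1/2) = 46.8 ft³/s.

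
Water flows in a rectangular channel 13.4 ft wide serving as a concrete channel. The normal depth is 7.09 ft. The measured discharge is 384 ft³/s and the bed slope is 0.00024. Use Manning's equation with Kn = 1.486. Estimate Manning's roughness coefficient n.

n = 0.013

Flow area A = b·y = 13.4 × 7.09 = 95.01 ft². Wetted perimeter P = b + 2y = 13.4 + 2×7.09 = 27.58 ft.
Hydraulic radius R = A/P = 95.01/27.58 = 3.445 ft.
Rearranging Manning's equation: n = (1.486/Q) A R^(2/3) S^(1/2) = (1.486/384) × 95.01 × 3.445^(2/3) × √0.00024 = 0.013.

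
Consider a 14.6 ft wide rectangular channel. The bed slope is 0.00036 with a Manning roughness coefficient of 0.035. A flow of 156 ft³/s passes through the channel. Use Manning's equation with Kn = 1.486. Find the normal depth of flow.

y_n = 5.99 ft

Manning's equation rearranged: A R^(2/3) = nQ / (1.486·√S) = 0.035 × 156 / (1.486 × √0.00036) = 193.7.
At y = 4.54 ft: A R^(2/3) = 131.7 — short.
At y = 5.99 ft: A R^(2/3) = 193.5 — close enough.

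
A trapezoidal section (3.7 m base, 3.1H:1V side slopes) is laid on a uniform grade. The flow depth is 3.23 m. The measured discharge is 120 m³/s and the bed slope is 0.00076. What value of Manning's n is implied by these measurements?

With bottom width b = 3.7 m and side slope z = 3.1: A = (b + zy)y = (3.7 + 3.1×3.23)×3.23 = 44.29 m²; P = b + 2y√(1+z²) = 3.7 + 2×3.23×3.257 = 24.74 m.
Hydraulic radius R = A/P = 44.29/24.74 = 1.79 m.
Rearranging Manning's equation: n = (1/Q) A R^(2/3) S^(1/2) = (1/120) × 44.29 × 1.79^(2/3) × √0.00076 = 0.015.

n = 0.015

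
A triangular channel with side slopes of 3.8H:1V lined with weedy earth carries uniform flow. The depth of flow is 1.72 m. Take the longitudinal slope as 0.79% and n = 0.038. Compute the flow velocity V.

For a triangular section with side slope z = 3.8: A = zy² = 3.8×1.72² = 11.24 m²; P = 2y√(1+z²) = 2×1.72×3.929 = 13.52 m.
Hydraulic radius R = A/P = 11.24/13.52 = 0.8317 m.
From Manning's equation, V = (1/n) R^(2/3) S^(1/2) = (1/0.038) × 0.8317^(2/3) × 0.0079^(1/2) = 2.07 m/s.

V = 2.07 m/s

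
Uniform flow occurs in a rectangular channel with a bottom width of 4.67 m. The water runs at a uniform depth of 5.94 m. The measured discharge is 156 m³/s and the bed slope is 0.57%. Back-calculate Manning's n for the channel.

Flow area A = b·y = 4.67 × 5.94 = 27.74 m². Wetted perimeter P = b + 2y = 4.67 + 2×5.94 = 16.55 m.
Hydraulic radius R = A/P = 27.74/16.55 = 1.676 m.
Rearranging Manning's equation: n = (1/Q) A R^(2/3) S^(1/2) = (1/156) × 27.74 × 1.676^(2/3) × √0.0057 = 0.0189.

n = 0.0189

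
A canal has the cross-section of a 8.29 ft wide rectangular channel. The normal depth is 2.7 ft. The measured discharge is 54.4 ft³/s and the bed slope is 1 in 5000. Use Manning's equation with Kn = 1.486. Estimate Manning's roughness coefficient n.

Flow area A = b·y = 8.29 × 2.7 = 22.38 ft². Wetted perimeter P = b + 2y = 8.29 + 2×2.7 = 13.69 ft.
Hydraulic radius R = A/P = 22.38/13.69 = 1.635 ft.
Rearranging Manning's equation: n = (1.486/Q) A R^(2/3) S^(1/2) = (1.486/54.4) × 22.38 × 1.635^(2/3) × √0.0002 = 0.012.

n = 0.012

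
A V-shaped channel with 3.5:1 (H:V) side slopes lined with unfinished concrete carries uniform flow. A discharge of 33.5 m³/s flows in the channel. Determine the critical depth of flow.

y_c = 1.8 m

At critical depth, Q² T / (g A³) = 1, i.e. A³/T = Q²/g = 33.5²/9.81 = 114.4.
Try y = 1.22 m: A³/T = 16.55 — short.
Try y = 1.99 m: A³/T = 191.1 — over.
Try y = 1.8 m: A³/T = 115.7 — close enough.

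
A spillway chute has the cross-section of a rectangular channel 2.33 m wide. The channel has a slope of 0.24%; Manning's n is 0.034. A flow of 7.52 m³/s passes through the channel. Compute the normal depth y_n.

y_n = 2.59 m

Manning's equation rearranged: A R^(2/3) = nQ / (1·√S) = 0.034 × 7.52 / (√0.0024) = 5.219.
Try y = 1.9 m: A R^(2/3) = 3.563 — low.
Try y = 2.59 m: A R^(2/3) = 5.216 — ≈ 5.219.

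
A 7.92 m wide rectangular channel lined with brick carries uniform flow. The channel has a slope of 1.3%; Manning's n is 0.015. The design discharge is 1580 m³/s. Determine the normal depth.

y_n = 12.6 m

Manning's equation rearranged: A R^(2/3) = nQ / (1·√S) = 0.015 × 1580 / (√0.013) = 207.9.
Trying y = 15.1 m: A R^(2/3) = 256.3 — over.
Trying y = 12.6 m: A R^(2/3) = 208.2 — ≈ 207.9.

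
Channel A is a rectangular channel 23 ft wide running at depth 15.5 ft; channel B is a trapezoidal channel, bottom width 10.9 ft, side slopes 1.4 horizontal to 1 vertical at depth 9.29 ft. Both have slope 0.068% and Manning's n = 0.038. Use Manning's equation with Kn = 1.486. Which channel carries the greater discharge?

channel A

Channel A: Flow area A = b·y = 23 × 15.5 = 356.5 ft². Wetted perimeter P = b + 2y = 23 + 2×15.5 = 54 ft. Hydraulic radius R = A/P = 356.5/54 = 6.602 ft. Q_A = (1.486/0.038)·356.5·6.602^(2/3)·√0.00068 = 1279 ft³/s.
Channel B: With bottom width b = 10.9 ft and side slope z = 1.4: A = (b + zy)y = (10.9 + 1.4×9.29)×9.29 = 222.1 ft²; P = b + 2y√(1+z²) = 10.9 + 2×9.29×1.72 = 42.87 ft. Hydraulic radius R = A/P = 222.1/42.87 = 5.181 ft. Q_B = (1.486/0.038)·222.1·5.181^(2/3)·√0.00068 = 678.1 ft³/s.
Q_A = 1279 ft³/s vs Q_B = 678.1 ft³/s, so channel A carries more.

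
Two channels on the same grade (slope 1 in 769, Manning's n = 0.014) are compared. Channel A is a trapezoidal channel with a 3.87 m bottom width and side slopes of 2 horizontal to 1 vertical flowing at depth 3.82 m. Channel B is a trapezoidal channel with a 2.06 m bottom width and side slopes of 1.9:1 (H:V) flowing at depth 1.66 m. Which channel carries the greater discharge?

channel A

Channel A: With bottom width b = 3.87 m and side slope z = 2: A = (b + zy)y = (3.87 + 2×3.82)×3.82 = 43.97 m²; P = b + 2y√(1+z²) = 3.87 + 2×3.82×2.236 = 20.95 m. Hydraulic radius R = A/P = 43.97/20.95 = 2.098 m. Q_A = (1/0.014)·43.97·2.098^(2/3)·√0.0013 = 185.6 m³/s.
Channel B: With bottom width b = 2.06 m and side slope z = 1.9: A = (b + zy)y = (2.06 + 1.9×1.66)×1.66 = 8.655 m²; P = b + 2y√(1+z²) = 2.06 + 2×1.66×2.147 = 9.188 m. Hydraulic radius R = A/P = 8.655/9.188 = 0.942 m. Q_B = (1/0.014)·8.655·0.942^(2/3)·√0.0013 = 21.42 m³/s.
Q_A = 185.6 m³/s vs Q_B = 21.42 m³/s, so channel A carries more.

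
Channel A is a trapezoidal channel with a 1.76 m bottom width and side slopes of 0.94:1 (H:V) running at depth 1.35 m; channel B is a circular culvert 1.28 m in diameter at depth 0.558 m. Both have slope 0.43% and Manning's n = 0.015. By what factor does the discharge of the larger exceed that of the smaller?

14.2

Channel A: With bottom width b = 1.76 m and side slope z = 0.94: A = (b + zy)y = (1.76 + 0.94×1.35)×1.35 = 4.089 m²; P = b + 2y√(1+z²) = 1.76 + 2×1.35×1.372 = 5.466 m. Hydraulic radius R = A/P = 4.089/5.466 = 0.7482 m. Q_A = (1/0.015)·4.089·0.7482^(2/3)·√0.0043 = 14.73 m³/s.
Channel B: For a circular section of diameter D = 1.28 m at depth y = 0.558 m, the central angle is θ = 2 arccos(1 − 2y/D) = 2.885 rad. Then A = (D²/8)(θ − sin θ) = 0.5387 m² and P = Dθ/2 = 1.846 m. Hydraulic radius R = A/P = 0.5387/1.846 = 0.2918 m. Q_B = (1/0.015)·0.5387·0.2918^(2/3)·√0.0043 = 1.036 m³/s.
The larger discharge is 14.73 m³/s and the smaller is 1.036 m³/s; the ratio is 14.2.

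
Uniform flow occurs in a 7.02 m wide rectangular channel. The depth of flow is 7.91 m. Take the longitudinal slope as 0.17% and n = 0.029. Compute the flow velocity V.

Flow area A = b·y = 7.02 × 7.91 = 55.53 m². Wetted perimeter P = b + 2y = 7.02 + 2×7.91 = 22.84 m.
Hydraulic radius R = A/P = 55.53/22.84 = 2.431 m.
From Manning's equation, V = (1/n) R^(2/3) S^(1/2) = (1/0.029) × 2.431^(2/3) × 0.0017^(1/2) = 2.57 m/s.

V = 2.57 m/s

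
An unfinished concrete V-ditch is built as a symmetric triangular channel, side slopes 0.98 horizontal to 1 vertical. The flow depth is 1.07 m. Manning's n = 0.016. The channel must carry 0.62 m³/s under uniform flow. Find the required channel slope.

S = 0.00029

For a triangular section with side slope z = 0.98: A = zy² = 0.98×1.07² = 1.122 m²; P = 2y√(1+z²) = 2×1.07×1.4 = 2.996 m.
Hydraulic radius R = A/P = 1.122/2.996 = 0.3745 m.
From Manning's equation, S = [nQ / (1 A R^(2/3))]² = [0.016 × 0.62 / (1 × 1.122 × 0.3745^(2/3))]² = 0.00029.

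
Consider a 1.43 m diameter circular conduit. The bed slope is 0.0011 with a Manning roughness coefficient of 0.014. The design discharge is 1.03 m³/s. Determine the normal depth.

Manning's equation rearranged: A R^(2/3) = nQ / (1·√S) = 0.014 × 1.03 / (√0.0011) = 0.4348.
At y = 0.63 m: A R^(2/3) = 0.3245 — short.
At y = 0.862 m: A R^(2/3) = 0.5474 — over.
At y = 0.746 m: A R^(2/3) = 0.4344 — ≈ 0.4348.

y_n = 0.746 m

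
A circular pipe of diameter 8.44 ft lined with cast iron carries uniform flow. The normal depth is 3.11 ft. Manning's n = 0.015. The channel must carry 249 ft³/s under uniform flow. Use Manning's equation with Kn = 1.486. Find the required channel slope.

For a circular section of diameter D = 8.44 ft at depth y = 3.11 ft, the central angle is θ = 2 arccos(1 − 2y/D) = 2.609 rad. Then A = (D²/8)(θ − sin θ) = 18.71 ft² and P = Dθ/2 = 11.01 ft.
Hydraulic radius R = A/P = 18.71/11.01 = 1.7 ft.
From Manning's equation, S = [nQ / (1.486 A R^(2/3))]² = [0.015 × 249 / (1.486 × 18.71 × 1.7^(2/3))]² = 0.00889.

S = 0.00889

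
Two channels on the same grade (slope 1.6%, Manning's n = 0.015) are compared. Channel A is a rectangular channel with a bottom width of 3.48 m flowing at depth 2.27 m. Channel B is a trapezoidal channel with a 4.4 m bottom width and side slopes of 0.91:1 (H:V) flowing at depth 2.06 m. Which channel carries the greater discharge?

channel B

Channel A: Flow area A = b·y = 3.48 × 2.27 = 7.9 m². Wetted perimeter P = b + 2y = 3.48 + 2×2.27 = 8.02 m. Hydraulic radius R = A/P = 7.9/8.02 = 0.985 m. Q_A = (1/0.015)·7.9·0.985^(2/3)·√0.016 = 65.95 m³/s.
Channel B: With bottom width b = 4.4 m and side slope z = 0.91: A = (b + zy)y = (4.4 + 0.91×2.06)×2.06 = 12.93 m²; P = b + 2y√(1+z²) = 4.4 + 2×2.06×1.352 = 9.971 m. Hydraulic radius R = A/P = 12.93/9.971 = 1.296 m. Q_B = (1/0.015)·12.93·1.296^(2/3)·√0.016 = 129.6 m³/s.
Q_A = 65.95 m³/s vs Q_B = 129.6 m³/s, so channel B carries more.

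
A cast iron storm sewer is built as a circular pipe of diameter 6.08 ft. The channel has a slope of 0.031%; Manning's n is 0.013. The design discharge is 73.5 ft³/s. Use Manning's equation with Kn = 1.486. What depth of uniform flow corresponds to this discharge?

Manning's equation rearranged: A R^(2/3) = nQ / (1.486·√S) = 0.013 × 73.5 / (1.486 × √0.00031) = 36.52.
At y = 3.85 ft: A R^(2/3) = 27.95 — low.
At y = 5.32 ft: A R^(2/3) = 40.33 — high.
At y = 4.74 ft: A R^(2/3) = 36.54 — matches.

y_n = 4.74 ft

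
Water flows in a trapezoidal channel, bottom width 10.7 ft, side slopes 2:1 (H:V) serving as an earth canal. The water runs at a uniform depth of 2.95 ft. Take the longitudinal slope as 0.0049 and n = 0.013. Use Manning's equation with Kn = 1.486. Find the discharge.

With bottom width b = 10.7 ft and side slope z = 2: A = (b + zy)y = (10.7 + 2×2.95)×2.95 = 48.97 ft²; P = b + 2y√(1+z²) = 10.7 + 2×2.95×2.236 = 23.89 ft.
Hydraulic radius R = A/P = 48.97/23.89 = 2.05 ft.
Manning's equation: Q = (1.486/n) A R^(2/3) S^(1/2) = (1.486/0.013) × 48.97 × 2.05^(2/3) × 0.0049^(1/2) = 632 ft³/s.

Q = 632 ft³/s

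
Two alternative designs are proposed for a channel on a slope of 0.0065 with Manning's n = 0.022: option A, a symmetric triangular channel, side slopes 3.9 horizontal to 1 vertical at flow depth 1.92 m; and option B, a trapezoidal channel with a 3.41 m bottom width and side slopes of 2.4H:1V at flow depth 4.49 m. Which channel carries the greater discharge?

Channel A: For a triangular section with side slope z = 3.9: A = zy² = 3.9×1.92² = 14.38 m²; P = 2y√(1+z²) = 2×1.92×4.026 = 15.46 m. Hydraulic radius R = A/P = 14.38/15.46 = 0.9299 m. Q_A = (1/0.022)·14.38·0.9299^(2/3)·√0.0065 = 50.2 m³/s.
Channel B: With bottom width b = 3.41 m and side slope z = 2.4: A = (b + zy)y = (3.41 + 2.4×4.49)×4.49 = 63.7 m²; P = b + 2y√(1+z²) = 3.41 + 2×4.49×2.6 = 26.76 m. Hydraulic radius R = A/P = 63.7/26.76 = 2.38 m. Q_B = (1/0.022)·63.7·2.38^(2/3)·√0.0065 = 416.1 m³/s.
Q_A = 50.2 m³/s vs Q_B = 416.1 m³/s, so channel B carries more.

channel B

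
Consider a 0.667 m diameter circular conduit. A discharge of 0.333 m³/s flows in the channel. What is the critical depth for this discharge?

At critical depth, Q² T / (g A³) = 1, i.e. A³/T = Q²/g = 0.333²/9.81 = 0.0113.
At y = 0.444 m: A³/T = 0.02396 — over.
At y = 0.264 m: A³/T = 0.003267 — short.
At y = 0.365 m: A³/T = 0.01129 — matches.

y_c = 0.365 m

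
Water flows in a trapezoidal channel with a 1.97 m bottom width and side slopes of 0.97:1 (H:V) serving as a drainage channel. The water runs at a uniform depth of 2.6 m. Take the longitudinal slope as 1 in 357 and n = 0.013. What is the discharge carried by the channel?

Q = 55.7 m³/s

With bottom width b = 1.97 m and side slope z = 0.97: A = (b + zy)y = (1.97 + 0.97×2.6)×2.6 = 11.68 m²; P = b + 2y√(1+z²) = 1.97 + 2×2.6×1.393 = 9.214 m.
Hydraulic radius R = A/P = 11.68/9.214 = 1.267 m.
Manning's equation: Q = (1/n) A R^(2/3) S^(1/2) = (1/0.013) × 11.68 × 1.267^(2/3) × 0.002801^(1/2) = 55.7 m³/s.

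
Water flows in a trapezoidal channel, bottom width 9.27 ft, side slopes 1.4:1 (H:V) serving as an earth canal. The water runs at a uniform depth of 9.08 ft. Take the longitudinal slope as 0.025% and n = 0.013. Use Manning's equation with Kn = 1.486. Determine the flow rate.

Q = 1040 ft³/s

With bottom width b = 9.27 ft and side slope z = 1.4: A = (b + zy)y = (9.27 + 1.4×9.08)×9.08 = 199.6 ft²; P = b + 2y√(1+z²) = 9.27 + 2×9.08×1.72 = 40.51 ft.
Hydraulic radius R = A/P = 199.6/40.51 = 4.927 ft.
Manning's equation: Q = (1.486/n) A R^(2/3) S^(1/2) = (1.486/0.013) × 199.6 × 4.927^(2/3) × 0.00025^(1/2) = 1040 ft³/s.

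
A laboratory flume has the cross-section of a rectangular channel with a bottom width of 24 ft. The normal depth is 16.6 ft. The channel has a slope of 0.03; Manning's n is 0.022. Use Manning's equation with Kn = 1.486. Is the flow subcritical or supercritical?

supercritical

Flow area A = b·y = 24 × 16.6 = 398.4 ft². Wetted perimeter P = b + 2y = 24 + 2×16.6 = 57.2 ft.
Hydraulic radius R = A/P = 398.4/57.2 = 6.965 ft.
V = (1.486/n) R^(2/3) √S = (1.486/0.022) × 6.965^(2/3) × √0.03 = 42.67 ft/s. Hydraulic depth D_h = A/T = 398.4/24 = 16.6 ft.
Froude number Fr = V/√(g·D_h) = 42.67/√(32.2×16.6) = 1.85, which is greater than 1, so the flow is supercritical.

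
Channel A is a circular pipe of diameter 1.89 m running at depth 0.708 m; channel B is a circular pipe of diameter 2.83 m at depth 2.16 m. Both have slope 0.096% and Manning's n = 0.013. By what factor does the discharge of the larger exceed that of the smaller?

Channel A: For a circular section of diameter D = 1.89 m at depth y = 0.708 m, the central angle is θ = 2 arccos(1 − 2y/D) = 2.635 rad. Then A = (D²/8)(θ − sin θ) = 0.9596 m² and P = Dθ/2 = 2.49 m. Hydraulic radius R = A/P = 0.9596/2.49 = 0.3854 m. Q_A = (1/0.013)·0.9596·0.3854^(2/3)·√0.00096 = 1.211 m³/s.
Channel B: For a circular section of diameter D = 2.83 m at depth y = 2.16 m, the central angle is θ = 2 arccos(1 − 2y/D) = 4.251 rad. Then A = (D²/8)(θ − sin θ) = 5.152 m² and P = Dθ/2 = 6.015 m. Hydraulic radius R = A/P = 5.152/6.015 = 0.8565 m. Q_B = (1/0.013)·5.152·0.8565^(2/3)·√0.00096 = 11.07 m³/s.
The larger discharge is 11.07 m³/s and the smaller is 1.211 m³/s; the ratio is 9.14.

9.14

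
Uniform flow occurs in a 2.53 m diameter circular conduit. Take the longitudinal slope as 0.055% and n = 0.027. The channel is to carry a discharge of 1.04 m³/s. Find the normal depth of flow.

y_n = 0.989 m

Manning's equation rearranged: A R^(2/3) = nQ / (1·√S) = 0.027 × 1.04 / (√0.00055) = 1.197.
Try y = 1.23 m: A R^(2/3) = 1.765 — high.
Try y = 0.989 m: A R^(2/3) = 1.197 — matches.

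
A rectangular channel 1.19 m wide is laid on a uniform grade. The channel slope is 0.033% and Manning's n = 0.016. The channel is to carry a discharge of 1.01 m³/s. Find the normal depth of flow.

y_n = 1.35 m

Manning's equation rearranged: A R^(2/3) = nQ / (1·√S) = 0.016 × 1.01 / (√0.00033) = 0.8896.
Trying y = 1.5 m: A R^(2/3) = 1.011 — too large.
Trying y = 0.991 m: A R^(2/3) = 0.6097 — too small.
Trying y = 1.35 m: A R^(2/3) = 0.8909 — ≈ 0.8896.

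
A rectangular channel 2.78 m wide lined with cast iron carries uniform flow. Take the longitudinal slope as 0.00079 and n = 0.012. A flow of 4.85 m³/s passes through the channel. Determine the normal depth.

Manning's equation rearranged: A R^(2/3) = nQ / (1·√S) = 0.012 × 4.85 / (√0.00079) = 2.071.
Trying y = 1.19 m: A R^(2/3) = 2.46 — too large.
Trying y = 0.865 m: A R^(2/3) = 1.581 — too small.
Trying y = 1.05 m: A R^(2/3) = 2.072 — matches.

y_n = 1.05 m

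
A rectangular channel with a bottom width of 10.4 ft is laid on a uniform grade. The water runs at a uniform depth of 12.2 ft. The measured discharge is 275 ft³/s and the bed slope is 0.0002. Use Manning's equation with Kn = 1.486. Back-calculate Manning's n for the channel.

n = 0.023

Flow area A = b·y = 10.4 × 12.2 = 126.9 ft². Wetted perimeter P = b + 2y = 10.4 + 2×12.2 = 34.8 ft.
Hydraulic radius R = A/P = 126.9/34.8 = 3.646 ft.
Rearranging Manning's equation: n = (1.486/Q) A R^(2/3) S^(1/2) = (1.486/275) × 126.9 × 3.646^(2/3) × √0.0002 = 0.023.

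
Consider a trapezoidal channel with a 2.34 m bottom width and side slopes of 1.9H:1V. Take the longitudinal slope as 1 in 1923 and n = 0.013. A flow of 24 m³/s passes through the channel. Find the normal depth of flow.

Manning's equation rearranged: A R^(2/3) = nQ / (1·√S) = 0.013 × 24 / (√0.00052) = 13.68.
Trying y = 2.23 m: A R^(2/3) = 16.84 — too large.
Trying y = 1.68 m: A R^(2/3) = 9.124 — too small.
Trying y = 2.03 m: A R^(2/3) = 13.71 — close enough.

y_n = 2.03 m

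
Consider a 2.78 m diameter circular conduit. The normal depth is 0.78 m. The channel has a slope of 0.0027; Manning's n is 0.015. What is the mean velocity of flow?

For a circular section of diameter D = 2.78 m at depth y = 0.78 m, the central angle is θ = 2 arccos(1 − 2y/D) = 2.233 rad. Then A = (D²/8)(θ − sin θ) = 1.395 m² and P = Dθ/2 = 3.104 m.
Hydraulic radius R = A/P = 1.395/3.104 = 0.4495 m.
From Manning's equation, V = (1/n) R^(2/3) S^(1/2) = (1/0.015) × 0.4495^(2/3) × 0.0027^(1/2) = 2.03 m/s.

V = 2.03 m/s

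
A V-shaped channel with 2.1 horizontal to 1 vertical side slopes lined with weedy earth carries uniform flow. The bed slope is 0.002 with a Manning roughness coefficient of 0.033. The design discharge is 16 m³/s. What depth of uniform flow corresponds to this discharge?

y_n = 2.33 m

Manning's equation rearranged: A R^(2/3) = nQ / (1·√S) = 0.033 × 16 / (√0.002) = 11.81.
Try y = 2.73 m: A R^(2/3) = 17.99 — over.
Try y = 1.69 m: A R^(2/3) = 5.008 — short.
Try y = 2.33 m: A R^(2/3) = 11.79 — ≈ 11.81.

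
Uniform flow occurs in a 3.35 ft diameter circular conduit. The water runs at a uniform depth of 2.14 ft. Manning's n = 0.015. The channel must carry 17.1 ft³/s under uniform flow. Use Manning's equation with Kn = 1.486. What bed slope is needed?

For a circular section of diameter D = 3.35 ft at depth y = 2.14 ft, the central angle is θ = 2 arccos(1 − 2y/D) = 3.704 rad. Then A = (D²/8)(θ − sin θ) = 5.945 ft² and P = Dθ/2 = 6.205 ft.
Hydraulic radius R = A/P = 5.945/6.205 = 0.9581 ft.
From Manning's equation, S = [nQ / (1.486 A R^(2/3))]² = [0.015 × 17.1 / (1.486 × 5.945 × 0.9581^(2/3))]² = 0.000893.

S = 0.000893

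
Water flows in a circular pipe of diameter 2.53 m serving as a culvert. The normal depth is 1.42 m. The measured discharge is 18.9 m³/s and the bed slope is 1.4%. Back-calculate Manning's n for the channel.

For a circular section of diameter D = 2.53 m at depth y = 1.42 m, the central angle is θ = 2 arccos(1 − 2y/D) = 3.387 rad. Then A = (D²/8)(θ − sin θ) = 2.905 m² and P = Dθ/2 = 4.285 m.
Hydraulic radius R = A/P = 2.905/4.285 = 0.6779 m.
Rearranging Manning's equation: n = (1/Q) A R^(2/3) S^(1/2) = (1/18.9) × 2.905 × 0.6779^(2/3) × √0.014 = 0.014.

n = 0.014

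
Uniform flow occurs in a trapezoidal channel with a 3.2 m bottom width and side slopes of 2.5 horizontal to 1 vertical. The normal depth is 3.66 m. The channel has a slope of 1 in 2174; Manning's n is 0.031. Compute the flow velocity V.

V = 1.09 m/s

With bottom width b = 3.2 m and side slope z = 2.5: A = (b + zy)y = (3.2 + 2.5×3.66)×3.66 = 45.2 m²; P = b + 2y√(1+z²) = 3.2 + 2×3.66×2.693 = 22.91 m.
Hydraulic radius R = A/P = 45.2/22.91 = 1.973 m.
From Manning's equation, V = (1/n) R^(2/3) S^(1/2) = (1/0.031) × 1.973^(2/3) × 0.00046^(1/2) = 1.09 m/s.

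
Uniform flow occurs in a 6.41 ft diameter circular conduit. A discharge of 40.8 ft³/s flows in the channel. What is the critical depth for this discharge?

y_c = 1.66 ft

At critical depth, Q² T / (g A³) = 1, i.e. A³/T = Q²/g = 40.8²/32.2 = 51.7.
Trying y = 1.95 ft: A³/T = 96.99 — high.
Trying y = 1.36 ft: A³/T = 23.84 — low.
Trying y = 1.66 ft: A³/T = 51.89 — matches.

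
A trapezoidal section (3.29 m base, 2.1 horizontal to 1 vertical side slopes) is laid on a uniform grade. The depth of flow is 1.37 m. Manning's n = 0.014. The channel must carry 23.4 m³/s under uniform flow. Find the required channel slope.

S = 0.0018

With bottom width b = 3.29 m and side slope z = 2.1: A = (b + zy)y = (3.29 + 2.1×1.37)×1.37 = 8.449 m²; P = b + 2y√(1+z²) = 3.29 + 2×1.37×2.326 = 9.663 m.
Hydraulic radius R = A/P = 8.449/9.663 = 0.8743 m.
From Manning's equation, S = [nQ / (1 A R^(2/3))]² = [0.014 × 23.4 / (1 × 8.449 × 0.8743^(2/3))]² = 0.0018.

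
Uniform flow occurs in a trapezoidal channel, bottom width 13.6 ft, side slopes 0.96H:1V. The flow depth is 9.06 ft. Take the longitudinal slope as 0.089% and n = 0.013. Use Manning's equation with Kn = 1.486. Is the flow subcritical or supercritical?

With bottom width b = 13.6 ft and side slope z = 0.96: A = (b + zy)y = (13.6 + 0.96×9.06)×9.06 = 202 ft²; P = b + 2y√(1+z²) = 13.6 + 2×9.06×1.386 = 38.72 ft.
Hydraulic radius R = A/P = 202/38.72 = 5.218 ft.
V = (1.486/n) R^(2/3) √S = (1.486/0.013) × 5.218^(2/3) × √0.00089 = 10.26 ft/s. Hydraulic depth D_h = A/T = 202/31 = 6.518 ft.
Froude number Fr = V/√(g·D_h) = 10.26/√(32.2×6.518) = 0.708, which is less than 1, so the flow is subcritical.

subcritical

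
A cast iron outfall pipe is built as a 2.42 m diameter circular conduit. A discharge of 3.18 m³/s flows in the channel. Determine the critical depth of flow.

y_c = 0.801 m

At critical depth, Q² T / (g A³) = 1, i.e. A³/T = Q²/g = 3.18²/9.81 = 1.031.
At y = 0.984 m: A³/T = 2.278 — high.
At y = 0.801 m: A³/T = 1.031 — close enough.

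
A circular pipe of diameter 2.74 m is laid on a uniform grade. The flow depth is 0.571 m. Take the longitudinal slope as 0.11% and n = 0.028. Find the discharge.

Q = 0.516 m³/s

For a circular section of diameter D = 2.74 m at depth y = 0.571 m, the central angle is θ = 2 arccos(1 − 2y/D) = 1.896 rad. Then A = (D²/8)(θ − sin θ) = 0.8903 m² and P = Dθ/2 = 2.598 m.
Hydraulic radius R = A/P = 0.8903/2.598 = 0.3427 m.
Manning's equation: Q = (1/n) A R^(2/3) S^(1/2) = (1/0.028) × 0.8903 × 0.3427^(2/3) × 0.0011^(1/2) = 0.516 m³/s.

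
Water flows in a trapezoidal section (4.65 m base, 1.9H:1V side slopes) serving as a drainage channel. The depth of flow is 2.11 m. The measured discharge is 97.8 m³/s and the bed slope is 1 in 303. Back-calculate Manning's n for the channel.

With bottom width b = 4.65 m and side slope z = 1.9: A = (b + zy)y = (4.65 + 1.9×2.11)×2.11 = 18.27 m²; P = b + 2y√(1+z²) = 4.65 + 2×2.11×2.147 = 13.71 m.
Hydraulic radius R = A/P = 18.27/13.71 = 1.333 m.
Rearranging Manning's equation: n = (1/Q) A R^(2/3) S^(1/2) = (1/97.8) × 18.27 × 1.333^(2/3) × √0.0033 = 0.013.

n = 0.013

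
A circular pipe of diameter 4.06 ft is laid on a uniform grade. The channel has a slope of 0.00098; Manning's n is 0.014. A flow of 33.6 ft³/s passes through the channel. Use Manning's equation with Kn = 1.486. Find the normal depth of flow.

y_n = 2.68 ft

Manning's equation rearranged: A R^(2/3) = nQ / (1.486·√S) = 0.014 × 33.6 / (1.486 × √0.00098) = 10.11.
Try y = 2.37 ft: A R^(2/3) = 8.419 — too small.
Try y = 3.21 ft: A R^(2/3) = 12.63 — too large.
Try y = 2.68 ft: A R^(2/3) = 10.11 — ≈ 10.11.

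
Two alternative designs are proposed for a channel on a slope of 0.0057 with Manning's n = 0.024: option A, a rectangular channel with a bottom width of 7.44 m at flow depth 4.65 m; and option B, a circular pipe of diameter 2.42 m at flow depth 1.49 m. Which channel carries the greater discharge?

Channel A: Flow area A = b·y = 7.44 × 4.65 = 34.6 m². Wetted perimeter P = b + 2y = 7.44 + 2×4.65 = 16.74 m. Hydraulic radius R = A/P = 34.6/16.74 = 2.067 m. Q_A = (1/0.024)·34.6·2.067^(2/3)·√0.0057 = 176.6 m³/s.
Channel B: For a circular section of diameter D = 2.42 m at depth y = 1.49 m, the central angle is θ = 2 arccos(1 − 2y/D) = 3.609 rad. Then A = (D²/8)(θ − sin θ) = 2.971 m² and P = Dθ/2 = 4.366 m. Hydraulic radius R = A/P = 2.971/4.366 = 0.6805 m. Q_B = (1/0.024)·2.971·0.6805^(2/3)·√0.0057 = 7.231 m³/s.
Q_A = 176.6 m³/s vs Q_B = 7.231 m³/s, so channel A carries more.

channel A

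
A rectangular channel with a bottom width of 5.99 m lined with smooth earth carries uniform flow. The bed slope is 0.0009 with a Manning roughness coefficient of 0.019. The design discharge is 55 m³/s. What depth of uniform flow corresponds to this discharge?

Manning's equation rearranged: A R^(2/3) = nQ / (1·√S) = 0.019 × 55 / (√0.0009) = 34.83.
Try y = 5.06 m: A R^(2/3) = 46.19 — too large.
Try y = 4.05 m: A R^(2/3) = 34.85 — ≈ 34.83.

y_n = 4.05 m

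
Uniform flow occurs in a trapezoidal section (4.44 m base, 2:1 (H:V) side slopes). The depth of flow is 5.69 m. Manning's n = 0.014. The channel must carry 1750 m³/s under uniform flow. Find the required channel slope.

With bottom width b = 4.44 m and side slope z = 2: A = (b + zy)y = (4.44 + 2×5.69)×5.69 = 90.02 m²; P = b + 2y√(1+z²) = 4.44 + 2×5.69×2.236 = 29.89 m.
Hydraulic radius R = A/P = 90.02/29.89 = 3.012 m.
From Manning's equation, S = [nQ / (1 A R^(2/3))]² = [0.014 × 1750 / (1 × 90.02 × 3.012^(2/3))]² = 0.017.

S = 0.017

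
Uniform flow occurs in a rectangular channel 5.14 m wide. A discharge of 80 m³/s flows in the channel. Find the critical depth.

y_c = 2.91 m

For a rectangular channel, critical depth y_c = (q²/g)^(1/3) where q = Q/b = 80/5.14 = 15.56 m²/s.
So y_c = (15.56²/9.81)^(1/3) = 2.91 m.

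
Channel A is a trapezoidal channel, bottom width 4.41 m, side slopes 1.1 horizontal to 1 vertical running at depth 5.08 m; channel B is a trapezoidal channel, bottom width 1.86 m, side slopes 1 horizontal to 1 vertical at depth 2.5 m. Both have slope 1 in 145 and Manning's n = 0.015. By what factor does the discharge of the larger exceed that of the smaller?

Channel A: With bottom width b = 4.41 m and side slope z = 1.1: A = (b + zy)y = (4.41 + 1.1×5.08)×5.08 = 50.79 m²; P = b + 2y√(1+z²) = 4.41 + 2×5.08×1.487 = 19.51 m. Hydraulic radius R = A/P = 50.79/19.51 = 2.603 m. Q_A = (1/0.015)·50.79·2.603^(2/3)·√0.006897 = 532.1 m³/s.
Channel B: With bottom width b = 1.86 m and side slope z = 1: A = (b + zy)y = (1.86 + 1×2.5)×2.5 = 10.9 m²; P = b + 2y√(1+z²) = 1.86 + 2×2.5×1.414 = 8.931 m. Hydraulic radius R = A/P = 10.9/8.931 = 1.22 m. Q_B = (1/0.015)·10.9·1.22^(2/3)·√0.006897 = 68.92 m³/s.
The larger discharge is 532.1 m³/s and the smaller is 68.92 m³/s; the ratio is 7.72.

7.72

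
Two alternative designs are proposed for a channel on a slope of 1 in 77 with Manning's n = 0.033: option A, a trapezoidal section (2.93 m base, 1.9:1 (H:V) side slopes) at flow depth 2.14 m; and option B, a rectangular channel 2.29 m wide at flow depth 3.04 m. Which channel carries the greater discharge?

Channel A: With bottom width b = 2.93 m and side slope z = 1.9: A = (b + zy)y = (2.93 + 1.9×2.14)×2.14 = 14.97 m²; P = b + 2y√(1+z²) = 2.93 + 2×2.14×2.147 = 12.12 m. Hydraulic radius R = A/P = 14.97/12.12 = 1.235 m. Q_A = (1/0.033)·14.97·1.235^(2/3)·√0.01299 = 59.52 m³/s.
Channel B: Flow area A = b·y = 2.29 × 3.04 = 6.962 m². Wetted perimeter P = b + 2y = 2.29 + 2×3.04 = 8.37 m. Hydraulic radius R = A/P = 6.962/8.37 = 0.8317 m. Q_B = (1/0.033)·6.962·0.8317^(2/3)·√0.01299 = 21.26 m³/s.
Q_A = 59.52 m³/s vs Q_B = 21.26 m³/s, so channel A carries more.

channel A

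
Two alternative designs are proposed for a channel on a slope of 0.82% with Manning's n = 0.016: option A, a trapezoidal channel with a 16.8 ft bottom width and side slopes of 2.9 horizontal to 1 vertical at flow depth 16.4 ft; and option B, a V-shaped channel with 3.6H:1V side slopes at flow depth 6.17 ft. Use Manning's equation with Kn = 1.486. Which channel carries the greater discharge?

Channel A: With bottom width b = 16.8 ft and side slope z = 2.9: A = (b + zy)y = (16.8 + 2.9×16.4)×16.4 = 1056 ft²; P = b + 2y√(1+z²) = 16.8 + 2×16.4×3.068 = 117.4 ft. Hydraulic radius R = A/P = 1056/117.4 = 8.989 ft. Q_A = (1.486/0.016)·1056·8.989^(2/3)·√0.0082 = 38380 ft³/s.
Channel B: For a triangular section with side slope z = 3.6: A = zy² = 3.6×6.17² = 137 ft²; P = 2y√(1+z²) = 2×6.17×3.736 = 46.11 ft. Hydraulic radius R = A/P = 137/46.11 = 2.972 ft. Q_B = (1.486/0.016)·137·2.972^(2/3)·√0.0082 = 2383 ft³/s.
Q_A = 38380 ft³/s vs Q_B = 2383 ft³/s, so channel A carries more.

channel A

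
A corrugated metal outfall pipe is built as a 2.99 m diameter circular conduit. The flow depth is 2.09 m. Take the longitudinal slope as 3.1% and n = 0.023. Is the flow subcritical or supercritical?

supercritical

For a circular section of diameter D = 2.99 m at depth y = 2.09 m, the central angle is θ = 2 arccos(1 − 2y/D) = 3.96 rad. Then A = (D²/8)(θ − sin θ) = 5.242 m² and P = Dθ/2 = 5.921 m.
Hydraulic radius R = A/P = 5.242/5.921 = 0.8853 m.
V = (1/n) R^(2/3) √S = (1/0.023) × 0.8853^(2/3) × √0.031 = 7.058 m/s. Hydraulic depth D_h = A/T = 5.242/2.743 = 1.911 m.
Froude number Fr = V/√(g·D_h) = 7.058/√(9.81×1.911) = 1.63, which is greater than 1, so the flow is supercritical.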